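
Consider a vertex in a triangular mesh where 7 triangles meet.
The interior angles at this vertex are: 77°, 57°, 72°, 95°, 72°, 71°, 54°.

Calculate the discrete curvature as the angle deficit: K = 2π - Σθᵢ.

Sum of angles = 498°. K = 360° - 498° = -138° = -23π/30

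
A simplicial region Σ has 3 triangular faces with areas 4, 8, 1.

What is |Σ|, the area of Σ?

4 + 8 + 1 = 13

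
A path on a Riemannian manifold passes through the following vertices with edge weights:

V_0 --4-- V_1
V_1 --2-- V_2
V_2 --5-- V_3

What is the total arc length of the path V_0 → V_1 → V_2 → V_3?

Arc length = 4 + 2 + 5 = 11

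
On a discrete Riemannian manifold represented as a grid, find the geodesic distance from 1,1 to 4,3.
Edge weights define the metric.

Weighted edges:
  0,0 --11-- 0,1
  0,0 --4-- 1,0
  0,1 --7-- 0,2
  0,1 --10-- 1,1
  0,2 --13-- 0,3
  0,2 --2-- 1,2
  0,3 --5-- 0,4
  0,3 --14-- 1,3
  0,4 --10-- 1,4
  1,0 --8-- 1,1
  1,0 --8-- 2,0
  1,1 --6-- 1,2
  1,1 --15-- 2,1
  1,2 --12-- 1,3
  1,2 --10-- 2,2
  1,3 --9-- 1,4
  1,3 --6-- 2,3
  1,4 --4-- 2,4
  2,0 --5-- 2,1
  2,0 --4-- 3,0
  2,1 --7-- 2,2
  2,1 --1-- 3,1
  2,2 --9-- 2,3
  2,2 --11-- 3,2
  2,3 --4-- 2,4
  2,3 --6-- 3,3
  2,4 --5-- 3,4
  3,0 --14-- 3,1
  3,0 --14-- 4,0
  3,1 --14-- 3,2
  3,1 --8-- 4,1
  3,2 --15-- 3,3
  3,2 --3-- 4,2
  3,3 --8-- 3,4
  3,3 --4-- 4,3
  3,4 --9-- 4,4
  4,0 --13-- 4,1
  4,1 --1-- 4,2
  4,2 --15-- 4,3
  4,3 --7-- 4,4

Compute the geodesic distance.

Shortest path: 1,1 → 1,2 → 1,3 → 2,3 → 3,3 → 4,3, total weight = 34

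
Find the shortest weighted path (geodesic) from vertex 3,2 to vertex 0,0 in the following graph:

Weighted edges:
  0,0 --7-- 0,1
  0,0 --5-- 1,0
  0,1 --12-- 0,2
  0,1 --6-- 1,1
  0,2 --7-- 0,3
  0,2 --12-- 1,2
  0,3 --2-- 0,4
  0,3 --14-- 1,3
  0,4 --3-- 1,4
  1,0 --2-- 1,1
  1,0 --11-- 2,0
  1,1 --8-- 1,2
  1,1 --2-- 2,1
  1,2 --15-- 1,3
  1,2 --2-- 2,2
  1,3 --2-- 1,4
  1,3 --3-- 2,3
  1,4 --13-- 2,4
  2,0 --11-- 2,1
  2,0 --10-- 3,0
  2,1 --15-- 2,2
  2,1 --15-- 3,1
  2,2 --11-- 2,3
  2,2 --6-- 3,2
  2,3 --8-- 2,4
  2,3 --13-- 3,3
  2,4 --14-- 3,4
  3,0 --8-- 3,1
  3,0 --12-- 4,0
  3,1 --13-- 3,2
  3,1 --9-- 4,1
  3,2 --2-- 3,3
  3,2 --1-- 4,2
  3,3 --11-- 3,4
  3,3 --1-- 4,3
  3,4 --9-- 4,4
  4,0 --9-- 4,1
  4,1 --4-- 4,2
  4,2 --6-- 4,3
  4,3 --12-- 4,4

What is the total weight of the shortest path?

Shortest path: 3,2 → 2,2 → 1,2 → 1,1 → 1,0 → 0,0, total weight = 23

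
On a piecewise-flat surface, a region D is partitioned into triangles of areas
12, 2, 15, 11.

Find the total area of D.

12 + 2 + 15 + 11 = 40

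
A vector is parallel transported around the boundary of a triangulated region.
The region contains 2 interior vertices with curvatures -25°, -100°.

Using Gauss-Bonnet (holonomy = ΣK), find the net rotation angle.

Holonomy = total enclosed curvature = (-25°) + (-100°) = -125°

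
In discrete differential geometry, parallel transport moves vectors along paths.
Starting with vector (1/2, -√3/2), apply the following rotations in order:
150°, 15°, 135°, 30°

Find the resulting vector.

Total rotation: 150° + 15° + 135° + 30° = 330° ≡ -30° (mod 360°). Final vector: (0, -1)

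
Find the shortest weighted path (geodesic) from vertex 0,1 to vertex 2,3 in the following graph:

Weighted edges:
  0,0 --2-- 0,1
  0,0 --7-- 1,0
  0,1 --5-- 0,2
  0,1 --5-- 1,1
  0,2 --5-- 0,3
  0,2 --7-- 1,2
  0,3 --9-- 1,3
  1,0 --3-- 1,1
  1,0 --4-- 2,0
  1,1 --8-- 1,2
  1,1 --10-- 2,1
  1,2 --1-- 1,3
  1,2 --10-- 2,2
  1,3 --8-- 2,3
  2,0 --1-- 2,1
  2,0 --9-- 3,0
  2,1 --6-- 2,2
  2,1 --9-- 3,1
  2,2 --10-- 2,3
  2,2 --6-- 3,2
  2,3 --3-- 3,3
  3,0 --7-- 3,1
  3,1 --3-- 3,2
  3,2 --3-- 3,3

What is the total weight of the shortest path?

Shortest path: 0,1 → 0,2 → 1,2 → 1,3 → 2,3, total weight = 21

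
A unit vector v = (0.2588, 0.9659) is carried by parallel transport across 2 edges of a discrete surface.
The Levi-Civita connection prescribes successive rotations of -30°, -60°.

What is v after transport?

Total rotation: (-30°) + (-60°) = -90°. Final vector: (0.9659, -0.2588)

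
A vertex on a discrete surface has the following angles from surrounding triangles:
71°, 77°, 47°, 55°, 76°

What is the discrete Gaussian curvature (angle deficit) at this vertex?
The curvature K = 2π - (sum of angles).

Sum of angles = 326°. K = 360° - 326° = 34° = 17π/90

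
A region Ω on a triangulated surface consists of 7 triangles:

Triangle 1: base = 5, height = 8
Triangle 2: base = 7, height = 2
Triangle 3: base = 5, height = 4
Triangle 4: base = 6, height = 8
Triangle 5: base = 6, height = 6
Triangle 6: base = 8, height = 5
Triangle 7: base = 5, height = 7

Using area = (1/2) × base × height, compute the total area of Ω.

(1/2)×5×8 + (1/2)×7×2 + (1/2)×5×4 + (1/2)×6×8 + (1/2)×6×6 + (1/2)×8×5 + (1/2)×5×7 = 116.5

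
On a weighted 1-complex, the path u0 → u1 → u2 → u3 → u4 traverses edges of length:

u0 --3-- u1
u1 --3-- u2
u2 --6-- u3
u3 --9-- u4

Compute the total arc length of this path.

Arc length = 3 + 3 + 6 + 9 = 21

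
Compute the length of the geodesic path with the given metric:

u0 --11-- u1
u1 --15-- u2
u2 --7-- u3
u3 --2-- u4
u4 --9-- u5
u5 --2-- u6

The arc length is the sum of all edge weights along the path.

Arc length = 11 + 15 + 7 + 2 + 9 + 2 = 46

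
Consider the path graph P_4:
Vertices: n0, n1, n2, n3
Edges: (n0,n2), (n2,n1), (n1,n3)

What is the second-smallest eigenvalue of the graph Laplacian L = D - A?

The path graph P_n has Laplacian eigenvalues λ_k = 2 − 2cos(kπ/n), k = 0, 1, …, n−1. Here n = 4:
k=0: 2 − 2cos(0) = 0.0; k=1: 2 − 2cos(π/4) = 0.5858; k=2: 2 − 2cos(π/2) = 2.0; k=3: 2 − 2cos(3π/4) = 3.4142.
Laplacian eigenvalues: [0.0, 0.5858, 2.0, 3.4142]. Algebraic connectivity (smallest non-zero eigenvalue) = 0.5858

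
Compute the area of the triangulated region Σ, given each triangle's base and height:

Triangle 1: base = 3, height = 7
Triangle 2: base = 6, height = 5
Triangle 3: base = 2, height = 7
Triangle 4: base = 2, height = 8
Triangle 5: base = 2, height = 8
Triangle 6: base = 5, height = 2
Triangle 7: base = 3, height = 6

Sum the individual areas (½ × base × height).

(1/2)×3×7 + (1/2)×6×5 + (1/2)×2×7 + (1/2)×2×8 + (1/2)×2×8 + (1/2)×5×2 + (1/2)×3×6 = 62.5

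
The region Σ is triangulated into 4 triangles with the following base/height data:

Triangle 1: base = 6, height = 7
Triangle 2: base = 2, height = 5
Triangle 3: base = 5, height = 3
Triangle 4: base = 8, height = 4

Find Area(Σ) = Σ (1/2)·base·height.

(1/2)×6×7 + (1/2)×2×5 + (1/2)×5×3 + (1/2)×8×4 = 49.5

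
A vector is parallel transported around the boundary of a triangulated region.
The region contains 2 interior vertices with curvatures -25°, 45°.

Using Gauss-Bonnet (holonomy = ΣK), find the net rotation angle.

Holonomy = total enclosed curvature = (-25°) + 45° = 20°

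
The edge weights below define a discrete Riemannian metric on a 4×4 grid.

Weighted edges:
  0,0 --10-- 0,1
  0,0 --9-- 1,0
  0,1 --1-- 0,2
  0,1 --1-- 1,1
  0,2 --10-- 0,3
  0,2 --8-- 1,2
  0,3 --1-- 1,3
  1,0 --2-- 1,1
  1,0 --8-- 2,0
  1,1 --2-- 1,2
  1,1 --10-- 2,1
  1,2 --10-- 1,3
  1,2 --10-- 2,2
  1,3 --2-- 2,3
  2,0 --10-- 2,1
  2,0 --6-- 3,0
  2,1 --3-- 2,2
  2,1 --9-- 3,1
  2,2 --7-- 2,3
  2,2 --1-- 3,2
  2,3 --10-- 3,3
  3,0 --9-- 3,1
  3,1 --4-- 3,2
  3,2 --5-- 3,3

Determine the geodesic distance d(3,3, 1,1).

Shortest path: 3,3 → 3,2 → 2,2 → 1,2 → 1,1, total weight = 18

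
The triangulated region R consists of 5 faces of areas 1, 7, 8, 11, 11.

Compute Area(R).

1 + 7 + 8 + 11 + 11 = 38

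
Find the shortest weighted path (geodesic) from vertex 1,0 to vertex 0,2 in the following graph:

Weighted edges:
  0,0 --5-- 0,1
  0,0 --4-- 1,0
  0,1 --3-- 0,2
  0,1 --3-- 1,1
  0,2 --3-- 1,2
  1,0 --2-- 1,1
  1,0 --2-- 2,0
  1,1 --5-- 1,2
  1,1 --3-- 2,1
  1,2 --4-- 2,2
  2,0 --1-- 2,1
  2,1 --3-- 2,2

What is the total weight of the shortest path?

Shortest path: 1,0 → 1,1 → 0,1 → 0,2, total weight = 8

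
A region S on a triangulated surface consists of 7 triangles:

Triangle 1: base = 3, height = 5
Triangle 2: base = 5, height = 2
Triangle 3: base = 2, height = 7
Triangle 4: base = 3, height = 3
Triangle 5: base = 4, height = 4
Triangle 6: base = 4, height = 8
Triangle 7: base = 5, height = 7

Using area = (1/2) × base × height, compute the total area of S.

(1/2)×3×5 + (1/2)×5×2 + (1/2)×2×7 + (1/2)×3×3 + (1/2)×4×4 + (1/2)×4×8 + (1/2)×5×7 = 65.5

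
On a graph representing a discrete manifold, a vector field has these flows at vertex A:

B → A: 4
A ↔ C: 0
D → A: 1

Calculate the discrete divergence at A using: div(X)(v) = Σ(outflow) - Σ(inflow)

Divergence = sum of outgoing flows = (-4) + 0 + (-1) = -5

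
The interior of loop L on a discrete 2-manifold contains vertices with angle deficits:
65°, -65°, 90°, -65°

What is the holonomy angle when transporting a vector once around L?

Holonomy = total enclosed curvature = 65° + (-65°) + 90° + (-65°) = 25°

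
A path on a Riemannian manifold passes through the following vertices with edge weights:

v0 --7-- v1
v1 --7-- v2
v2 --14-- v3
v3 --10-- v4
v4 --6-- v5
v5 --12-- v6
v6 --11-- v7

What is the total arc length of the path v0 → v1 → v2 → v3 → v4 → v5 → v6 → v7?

Arc length = 7 + 7 + 14 + 10 + 6 + 12 + 11 = 67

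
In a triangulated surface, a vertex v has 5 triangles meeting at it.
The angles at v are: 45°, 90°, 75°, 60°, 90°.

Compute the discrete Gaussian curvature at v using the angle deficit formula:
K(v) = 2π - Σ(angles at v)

Sum of angles = 360°. K = 360° - 360° = 0° = 0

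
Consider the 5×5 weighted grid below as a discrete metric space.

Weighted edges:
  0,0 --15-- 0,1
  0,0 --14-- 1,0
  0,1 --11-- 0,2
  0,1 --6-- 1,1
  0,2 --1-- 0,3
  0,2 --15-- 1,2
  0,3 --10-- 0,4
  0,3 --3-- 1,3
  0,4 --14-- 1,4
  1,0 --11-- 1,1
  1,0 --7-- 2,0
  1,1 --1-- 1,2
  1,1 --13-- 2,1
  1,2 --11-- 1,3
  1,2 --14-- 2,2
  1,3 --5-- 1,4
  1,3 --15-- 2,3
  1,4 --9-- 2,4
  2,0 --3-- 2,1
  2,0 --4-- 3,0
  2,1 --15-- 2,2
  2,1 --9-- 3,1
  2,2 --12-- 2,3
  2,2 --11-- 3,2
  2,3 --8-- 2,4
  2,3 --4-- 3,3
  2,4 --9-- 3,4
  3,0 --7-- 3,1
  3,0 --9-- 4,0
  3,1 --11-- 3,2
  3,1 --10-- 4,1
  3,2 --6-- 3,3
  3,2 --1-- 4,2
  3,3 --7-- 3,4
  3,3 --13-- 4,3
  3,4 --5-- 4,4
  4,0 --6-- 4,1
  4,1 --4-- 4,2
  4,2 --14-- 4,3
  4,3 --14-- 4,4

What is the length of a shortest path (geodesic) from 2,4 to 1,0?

Shortest path: 2,4 → 1,4 → 1,3 → 1,2 → 1,1 → 1,0, total weight = 37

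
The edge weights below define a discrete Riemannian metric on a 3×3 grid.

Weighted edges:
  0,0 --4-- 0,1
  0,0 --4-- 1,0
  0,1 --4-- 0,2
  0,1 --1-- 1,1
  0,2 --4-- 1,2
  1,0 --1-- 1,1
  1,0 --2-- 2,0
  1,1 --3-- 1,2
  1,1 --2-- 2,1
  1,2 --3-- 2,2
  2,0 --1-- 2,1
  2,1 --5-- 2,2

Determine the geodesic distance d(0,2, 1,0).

Shortest path: 0,2 → 0,1 → 1,1 → 1,0, total weight = 6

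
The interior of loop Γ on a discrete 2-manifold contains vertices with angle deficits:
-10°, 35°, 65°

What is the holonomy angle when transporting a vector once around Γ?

Holonomy = total enclosed curvature = (-10°) + 35° + 65° = 90°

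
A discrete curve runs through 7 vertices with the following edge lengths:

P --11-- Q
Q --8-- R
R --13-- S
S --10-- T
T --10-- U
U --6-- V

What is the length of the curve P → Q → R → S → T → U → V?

Arc length = 11 + 8 + 13 + 10 + 10 + 6 = 58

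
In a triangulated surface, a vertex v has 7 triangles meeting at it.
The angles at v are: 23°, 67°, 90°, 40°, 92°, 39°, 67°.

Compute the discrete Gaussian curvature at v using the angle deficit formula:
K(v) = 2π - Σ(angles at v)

Sum of angles = 418°. K = 360° - 418° = -58° = -29π/90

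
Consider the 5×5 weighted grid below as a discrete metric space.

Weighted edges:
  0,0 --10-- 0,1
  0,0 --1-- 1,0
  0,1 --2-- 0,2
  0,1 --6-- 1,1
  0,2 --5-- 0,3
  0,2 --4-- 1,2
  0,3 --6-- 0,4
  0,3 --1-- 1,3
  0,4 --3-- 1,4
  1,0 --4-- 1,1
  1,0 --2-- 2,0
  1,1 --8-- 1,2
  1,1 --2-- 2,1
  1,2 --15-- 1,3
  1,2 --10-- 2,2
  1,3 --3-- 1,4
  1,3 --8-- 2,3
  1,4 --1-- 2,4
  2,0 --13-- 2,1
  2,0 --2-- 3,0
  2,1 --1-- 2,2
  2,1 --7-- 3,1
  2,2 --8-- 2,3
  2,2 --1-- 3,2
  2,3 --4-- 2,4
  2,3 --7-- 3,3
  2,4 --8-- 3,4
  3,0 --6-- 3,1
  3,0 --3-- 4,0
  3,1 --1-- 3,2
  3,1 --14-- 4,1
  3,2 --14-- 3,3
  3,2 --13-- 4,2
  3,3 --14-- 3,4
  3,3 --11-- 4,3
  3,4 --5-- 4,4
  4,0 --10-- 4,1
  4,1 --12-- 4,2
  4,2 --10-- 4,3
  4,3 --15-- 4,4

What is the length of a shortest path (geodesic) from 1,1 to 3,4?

Shortest path: 1,1 → 2,1 → 2,2 → 2,3 → 2,4 → 3,4, total weight = 23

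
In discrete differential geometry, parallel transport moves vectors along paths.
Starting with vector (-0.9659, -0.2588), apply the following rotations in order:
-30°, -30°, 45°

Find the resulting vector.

Total rotation: (-30°) + (-30°) + 45° = -15°. Final vector: (-1, 0)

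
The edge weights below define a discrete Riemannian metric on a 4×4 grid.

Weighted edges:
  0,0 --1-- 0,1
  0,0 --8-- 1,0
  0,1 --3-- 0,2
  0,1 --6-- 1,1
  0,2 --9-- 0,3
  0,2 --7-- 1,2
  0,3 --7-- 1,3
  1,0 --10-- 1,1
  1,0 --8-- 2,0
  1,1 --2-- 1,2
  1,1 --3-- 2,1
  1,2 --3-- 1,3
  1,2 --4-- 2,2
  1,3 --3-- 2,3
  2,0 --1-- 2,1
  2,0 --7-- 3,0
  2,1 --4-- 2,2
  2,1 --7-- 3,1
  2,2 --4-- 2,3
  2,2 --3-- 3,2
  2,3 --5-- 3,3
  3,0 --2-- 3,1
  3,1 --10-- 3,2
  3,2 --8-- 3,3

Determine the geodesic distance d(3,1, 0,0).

Shortest path: 3,1 → 2,1 → 1,1 → 0,1 → 0,0, total weight = 17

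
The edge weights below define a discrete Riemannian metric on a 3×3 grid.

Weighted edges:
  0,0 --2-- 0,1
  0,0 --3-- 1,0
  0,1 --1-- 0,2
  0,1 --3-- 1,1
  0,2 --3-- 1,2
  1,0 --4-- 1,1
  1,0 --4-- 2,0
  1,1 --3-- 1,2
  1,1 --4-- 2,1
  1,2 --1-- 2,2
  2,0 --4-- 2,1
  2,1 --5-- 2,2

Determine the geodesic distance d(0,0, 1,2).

Shortest path: 0,0 → 0,1 → 0,2 → 1,2, total weight = 6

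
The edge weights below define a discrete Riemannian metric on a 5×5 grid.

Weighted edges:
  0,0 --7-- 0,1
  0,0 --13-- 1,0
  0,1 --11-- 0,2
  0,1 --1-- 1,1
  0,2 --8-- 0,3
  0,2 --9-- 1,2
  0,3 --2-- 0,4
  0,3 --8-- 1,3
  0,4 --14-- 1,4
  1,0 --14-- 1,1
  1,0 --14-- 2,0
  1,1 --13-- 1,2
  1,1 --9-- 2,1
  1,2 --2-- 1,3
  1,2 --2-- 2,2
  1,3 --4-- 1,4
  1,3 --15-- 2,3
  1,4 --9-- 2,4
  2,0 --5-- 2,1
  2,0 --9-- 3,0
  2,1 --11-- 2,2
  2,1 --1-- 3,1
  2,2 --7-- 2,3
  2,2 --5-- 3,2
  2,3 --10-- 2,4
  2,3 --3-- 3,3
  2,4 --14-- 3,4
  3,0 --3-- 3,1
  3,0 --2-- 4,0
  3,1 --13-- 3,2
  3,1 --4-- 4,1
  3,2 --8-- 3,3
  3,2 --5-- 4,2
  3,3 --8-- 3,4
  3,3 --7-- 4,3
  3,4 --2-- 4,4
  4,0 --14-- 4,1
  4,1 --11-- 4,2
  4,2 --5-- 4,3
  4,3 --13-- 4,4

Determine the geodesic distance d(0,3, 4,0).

Shortest path: 0,3 → 1,3 → 1,2 → 2,2 → 2,1 → 3,1 → 3,0 → 4,0, total weight = 29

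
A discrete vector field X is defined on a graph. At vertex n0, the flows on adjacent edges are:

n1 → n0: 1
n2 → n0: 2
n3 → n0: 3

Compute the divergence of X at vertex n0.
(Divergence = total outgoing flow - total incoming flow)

Divergence = sum of outgoing flows = (-1) + (-2) + (-3) = -6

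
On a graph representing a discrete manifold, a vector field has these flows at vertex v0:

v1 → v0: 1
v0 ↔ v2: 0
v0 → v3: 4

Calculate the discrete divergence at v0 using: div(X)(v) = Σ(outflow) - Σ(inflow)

Divergence = sum of outgoing flows = (-1) + 0 + 4 = 3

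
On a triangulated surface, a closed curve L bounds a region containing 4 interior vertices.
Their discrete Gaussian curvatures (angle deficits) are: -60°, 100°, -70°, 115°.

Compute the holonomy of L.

Holonomy = total enclosed curvature = (-60°) + 100° + (-70°) + 115° = 85°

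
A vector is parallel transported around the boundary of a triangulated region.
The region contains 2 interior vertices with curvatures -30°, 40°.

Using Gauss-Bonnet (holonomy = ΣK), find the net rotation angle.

Holonomy = total enclosed curvature = (-30°) + 40° = 10°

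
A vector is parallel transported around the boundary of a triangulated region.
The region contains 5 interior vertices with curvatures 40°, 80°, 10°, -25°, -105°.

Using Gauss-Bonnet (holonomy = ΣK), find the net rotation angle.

Holonomy = total enclosed curvature = 40° + 80° + 10° + (-25°) + (-105°) = 0°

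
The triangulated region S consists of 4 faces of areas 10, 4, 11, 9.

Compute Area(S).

10 + 4 + 11 + 9 = 34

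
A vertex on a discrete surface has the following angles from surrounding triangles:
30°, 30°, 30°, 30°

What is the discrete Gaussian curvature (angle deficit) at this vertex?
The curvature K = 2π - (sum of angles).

Sum of angles = 120°. K = 360° - 120° = 240° = 4π/3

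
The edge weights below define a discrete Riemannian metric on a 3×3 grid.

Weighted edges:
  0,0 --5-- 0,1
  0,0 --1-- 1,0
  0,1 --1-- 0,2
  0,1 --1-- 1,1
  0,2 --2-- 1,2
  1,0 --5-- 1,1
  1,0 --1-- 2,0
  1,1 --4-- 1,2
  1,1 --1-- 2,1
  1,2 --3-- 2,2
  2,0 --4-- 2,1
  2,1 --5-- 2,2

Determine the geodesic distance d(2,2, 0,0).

Shortest path: 2,2 → 1,2 → 0,2 → 0,1 → 0,0, total weight = 11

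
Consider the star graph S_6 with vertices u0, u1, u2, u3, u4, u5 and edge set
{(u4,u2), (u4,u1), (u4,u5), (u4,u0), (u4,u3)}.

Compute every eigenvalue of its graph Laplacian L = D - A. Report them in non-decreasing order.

The star S_6 is the complete bipartite graph K_{1,5} (one hub of degree 5, 5 leaves of degree 1). The Laplacian spectrum of K_{p,q} is 0, p (multiplicity q−1), q (multiplicity p−1), p+q. With p = 1, q = 5: 0 once, 1 with multiplicity 4, and 6 once. (Check: trace L = sum of degrees = 10 = 4·1 + 6.)
Laplacian eigenvalues (increasing order): [0.0, 1.0, 1.0, 1.0, 1.0, 6.0]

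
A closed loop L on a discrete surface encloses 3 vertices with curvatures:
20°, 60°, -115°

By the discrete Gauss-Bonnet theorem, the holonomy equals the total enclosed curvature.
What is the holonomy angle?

Holonomy = total enclosed curvature = 20° + 60° + (-115°) = -35°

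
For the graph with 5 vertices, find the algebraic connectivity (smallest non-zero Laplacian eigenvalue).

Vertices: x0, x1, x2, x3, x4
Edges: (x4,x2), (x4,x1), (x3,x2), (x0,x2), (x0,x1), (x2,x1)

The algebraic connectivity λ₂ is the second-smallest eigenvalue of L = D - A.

Degrees: deg(x0) = 2, deg(x1) = 3, deg(x2) = 4, deg(x3) = 1, deg(x4) = 2.
L = D − A with rows/columns ordered (x0, x1, x2, x3, x4):
  [ 2, -1, -1,  0,  0]
  [-1,  3, -1,  0, -1]
  [-1, -1,  4, -1, -1]
  [ 0,  0, -1,  1,  0]
  [ 0, -1, -1,  0,  2]
Characteristic polynomial: det(λI − L) = λ(λ − 1)(λ − 2)(λ − 4)(λ − 5).
Roots: λ = 0; (λ − 1) = 0 ⇒ λ = 1; (λ − 2) = 0 ⇒ λ = 2; (λ − 4) = 0 ⇒ λ = 4; (λ − 5) = 0 ⇒ λ = 5.
(Check: the roots sum (with multiplicity) to 12, matching trace L = Σdeg = 2·6 = 12.)
Laplacian eigenvalues: [0.0, 1.0, 2.0, 4.0, 5.0]. Algebraic connectivity (smallest non-zero eigenvalue) = 1.0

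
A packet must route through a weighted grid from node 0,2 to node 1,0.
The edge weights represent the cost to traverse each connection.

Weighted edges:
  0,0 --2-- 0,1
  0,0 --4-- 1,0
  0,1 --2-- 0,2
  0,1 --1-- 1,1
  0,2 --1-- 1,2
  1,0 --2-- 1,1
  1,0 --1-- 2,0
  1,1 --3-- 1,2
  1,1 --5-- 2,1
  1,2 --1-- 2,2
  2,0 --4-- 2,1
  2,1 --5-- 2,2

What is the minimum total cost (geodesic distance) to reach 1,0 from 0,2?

Shortest path: 0,2 → 0,1 → 1,1 → 1,0, total weight = 5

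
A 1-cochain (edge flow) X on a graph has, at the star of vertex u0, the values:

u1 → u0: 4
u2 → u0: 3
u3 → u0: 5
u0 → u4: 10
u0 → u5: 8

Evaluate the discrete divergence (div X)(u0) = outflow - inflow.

Divergence = sum of outgoing flows = (-4) + (-3) + (-5) + 10 + 8 = 6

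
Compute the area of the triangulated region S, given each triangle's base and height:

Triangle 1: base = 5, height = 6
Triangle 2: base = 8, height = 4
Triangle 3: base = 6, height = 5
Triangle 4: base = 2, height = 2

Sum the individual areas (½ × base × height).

(1/2)×5×6 + (1/2)×8×4 + (1/2)×6×5 + (1/2)×2×2 = 48.0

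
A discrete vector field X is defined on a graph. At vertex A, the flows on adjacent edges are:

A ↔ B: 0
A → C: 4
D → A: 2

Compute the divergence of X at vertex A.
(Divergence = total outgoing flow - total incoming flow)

Divergence = sum of outgoing flows = 0 + 4 + (-2) = 2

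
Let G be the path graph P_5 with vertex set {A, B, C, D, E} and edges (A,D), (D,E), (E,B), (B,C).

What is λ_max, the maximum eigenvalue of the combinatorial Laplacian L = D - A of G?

The path graph P_n has Laplacian eigenvalues λ_k = 2 − 2cos(kπ/n), k = 0, 1, …, n−1. Here n = 5:
k=0: 2 − 2cos(0) = 0.0; k=1: 2 − 2cos(π/5) = 0.382; k=2: 2 − 2cos(2π/5) = 1.382; k=3: 2 − 2cos(3π/5) = 2.618; k=4: 2 − 2cos(4π/5) = 3.618.
Laplacian eigenvalues: [0.0, 0.382, 1.382, 2.618, 3.618]. Largest eigenvalue (spectral radius) = 3.618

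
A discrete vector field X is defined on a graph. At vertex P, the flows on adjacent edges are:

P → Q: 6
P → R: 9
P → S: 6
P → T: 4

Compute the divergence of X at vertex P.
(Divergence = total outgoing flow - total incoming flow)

Divergence = sum of outgoing flows = 6 + 9 + 6 + 4 = 25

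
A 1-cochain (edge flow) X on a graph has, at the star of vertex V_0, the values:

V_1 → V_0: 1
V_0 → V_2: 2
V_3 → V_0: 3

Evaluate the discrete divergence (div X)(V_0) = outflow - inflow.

Divergence = sum of outgoing flows = (-1) + 2 + (-3) = -2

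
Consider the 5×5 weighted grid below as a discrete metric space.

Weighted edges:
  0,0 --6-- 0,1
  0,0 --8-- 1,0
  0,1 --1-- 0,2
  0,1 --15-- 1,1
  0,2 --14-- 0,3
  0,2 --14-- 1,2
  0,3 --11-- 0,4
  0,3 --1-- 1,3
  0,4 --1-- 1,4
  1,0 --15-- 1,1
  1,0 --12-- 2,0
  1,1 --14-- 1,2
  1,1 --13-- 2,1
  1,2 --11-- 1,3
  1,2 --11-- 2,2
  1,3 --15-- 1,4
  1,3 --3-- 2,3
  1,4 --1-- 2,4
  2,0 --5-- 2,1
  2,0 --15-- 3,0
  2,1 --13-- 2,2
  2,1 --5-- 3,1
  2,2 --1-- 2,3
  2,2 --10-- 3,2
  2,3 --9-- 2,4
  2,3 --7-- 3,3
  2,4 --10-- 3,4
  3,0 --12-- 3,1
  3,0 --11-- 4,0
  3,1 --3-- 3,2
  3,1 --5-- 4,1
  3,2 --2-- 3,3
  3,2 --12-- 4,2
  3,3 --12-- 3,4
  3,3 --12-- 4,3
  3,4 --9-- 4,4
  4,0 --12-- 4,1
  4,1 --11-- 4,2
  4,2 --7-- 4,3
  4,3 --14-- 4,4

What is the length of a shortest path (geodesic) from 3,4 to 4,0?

Shortest path: 3,4 → 3,3 → 3,2 → 3,1 → 4,1 → 4,0, total weight = 34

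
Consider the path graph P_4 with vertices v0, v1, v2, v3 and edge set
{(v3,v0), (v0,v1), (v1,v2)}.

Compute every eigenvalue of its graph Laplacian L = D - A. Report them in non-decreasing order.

The path graph P_n has Laplacian eigenvalues λ_k = 2 − 2cos(kπ/n), k = 0, 1, …, n−1. Here n = 4:
k=0: 2 − 2cos(0) = 0.0; k=1: 2 − 2cos(π/4) = 0.5858; k=2: 2 − 2cos(π/2) = 2.0; k=3: 2 − 2cos(3π/4) = 3.4142.
Laplacian eigenvalues (increasing order): [0.0, 0.5858, 2.0, 3.4142]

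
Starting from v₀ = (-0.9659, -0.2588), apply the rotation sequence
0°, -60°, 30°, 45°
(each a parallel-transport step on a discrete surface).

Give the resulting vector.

Total rotation: 0° + (-60°) + 30° + 45° = 15°. Final vector: (-0.8660, -0.5000)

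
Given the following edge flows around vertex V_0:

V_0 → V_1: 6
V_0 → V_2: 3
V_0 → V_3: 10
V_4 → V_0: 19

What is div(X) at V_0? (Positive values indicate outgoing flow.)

Divergence = sum of outgoing flows = 6 + 3 + 10 + (-19) = 0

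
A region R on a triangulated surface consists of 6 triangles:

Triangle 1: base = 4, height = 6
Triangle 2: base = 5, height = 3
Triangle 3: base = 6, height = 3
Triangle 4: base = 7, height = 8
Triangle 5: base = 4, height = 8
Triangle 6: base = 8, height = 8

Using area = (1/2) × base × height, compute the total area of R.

(1/2)×4×6 + (1/2)×5×3 + (1/2)×6×3 + (1/2)×7×8 + (1/2)×4×8 + (1/2)×8×8 = 104.5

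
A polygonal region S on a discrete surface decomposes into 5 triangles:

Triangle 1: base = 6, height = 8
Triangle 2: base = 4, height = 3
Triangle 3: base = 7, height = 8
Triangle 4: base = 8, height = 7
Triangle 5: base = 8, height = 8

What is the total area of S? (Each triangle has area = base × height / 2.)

(1/2)×6×8 + (1/2)×4×3 + (1/2)×7×8 + (1/2)×8×7 + (1/2)×8×8 = 118.0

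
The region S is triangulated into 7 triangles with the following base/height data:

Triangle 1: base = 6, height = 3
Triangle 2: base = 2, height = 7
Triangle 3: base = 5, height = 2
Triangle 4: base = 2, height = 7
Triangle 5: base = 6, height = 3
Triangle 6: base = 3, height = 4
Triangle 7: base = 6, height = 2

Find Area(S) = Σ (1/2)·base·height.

(1/2)×6×3 + (1/2)×2×7 + (1/2)×5×2 + (1/2)×2×7 + (1/2)×6×3 + (1/2)×3×4 + (1/2)×6×2 = 49.0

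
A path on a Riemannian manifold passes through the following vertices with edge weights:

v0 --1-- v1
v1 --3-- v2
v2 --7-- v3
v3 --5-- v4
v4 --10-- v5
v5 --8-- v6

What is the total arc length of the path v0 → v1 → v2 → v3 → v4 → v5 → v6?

Arc length = 1 + 3 + 7 + 5 + 10 + 8 = 34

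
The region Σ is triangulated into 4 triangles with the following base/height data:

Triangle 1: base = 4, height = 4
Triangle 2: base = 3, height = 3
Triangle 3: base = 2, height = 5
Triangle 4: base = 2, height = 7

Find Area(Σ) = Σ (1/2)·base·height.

(1/2)×4×4 + (1/2)×3×3 + (1/2)×2×5 + (1/2)×2×7 = 24.5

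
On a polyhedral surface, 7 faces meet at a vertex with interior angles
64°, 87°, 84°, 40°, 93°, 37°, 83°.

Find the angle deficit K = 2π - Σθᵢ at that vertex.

Sum of angles = 488°. K = 360° - 488° = -128° = -32π/45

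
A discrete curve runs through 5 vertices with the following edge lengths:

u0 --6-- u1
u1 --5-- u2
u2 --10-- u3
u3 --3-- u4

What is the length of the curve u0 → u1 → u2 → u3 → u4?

Arc length = 6 + 5 + 10 + 3 = 24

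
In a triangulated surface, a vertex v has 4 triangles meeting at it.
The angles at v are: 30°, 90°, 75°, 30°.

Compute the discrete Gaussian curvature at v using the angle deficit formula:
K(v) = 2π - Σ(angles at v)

Sum of angles = 225°. K = 360° - 225° = 135° = 3π/4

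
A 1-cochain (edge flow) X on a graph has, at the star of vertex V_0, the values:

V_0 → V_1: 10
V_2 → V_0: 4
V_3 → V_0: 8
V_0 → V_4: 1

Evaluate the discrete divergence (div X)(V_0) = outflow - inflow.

Divergence = sum of outgoing flows = 10 + (-4) + (-8) + 1 = -1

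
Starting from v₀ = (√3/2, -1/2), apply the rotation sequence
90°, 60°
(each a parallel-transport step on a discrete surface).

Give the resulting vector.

Total rotation: 90° + 60° = 150°. Final vector: (-0.5000, 0.8660)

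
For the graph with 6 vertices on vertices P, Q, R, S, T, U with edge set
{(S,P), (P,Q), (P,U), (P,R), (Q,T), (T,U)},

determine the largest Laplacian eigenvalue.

Degrees: deg(P) = 4, deg(Q) = 2, deg(R) = 1, deg(S) = 1, deg(T) = 2, deg(U) = 2.
L = D − A with rows/columns ordered (P, Q, R, S, T, U):
  [ 4, -1, -1, -1,  0, -1]
  [-1,  2,  0,  0, -1,  0]
  [-1,  0,  1,  0,  0,  0]
  [-1,  0,  0,  1,  0,  0]
  [ 0, -1,  0,  0,  2, -1]
  [-1,  0,  0,  0, -1,  2]
Characteristic polynomial: det(λI − L) = λ(λ² − 6λ + 4)(λ − 1)(λ − 2)(λ − 3).
Roots: λ = 0; (λ² − 6λ + 4) = 0 ⇒ λ = 3 ± √5 ≈ 0.7639, 5.2361; (λ − 1) = 0 ⇒ λ = 1; (λ − 2) = 0 ⇒ λ = 2; (λ − 3) = 0 ⇒ λ = 3.
(Check: the roots sum (with multiplicity) to 12, matching trace L = Σdeg = 2·6 = 12.)
Laplacian eigenvalues: [0.0, 0.7639, 1.0, 2.0, 3.0, 5.2361]. Largest eigenvalue (spectral radius) = 5.2361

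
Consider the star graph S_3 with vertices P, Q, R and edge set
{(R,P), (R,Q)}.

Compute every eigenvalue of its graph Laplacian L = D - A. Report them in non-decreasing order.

The star S_3 is the complete bipartite graph K_{1,2} (one hub of degree 2, 2 leaves of degree 1). The Laplacian spectrum of K_{p,q} is 0, p (multiplicity q−1), q (multiplicity p−1), p+q. With p = 1, q = 2: 0 once, 1 with multiplicity 1, and 3 once. (Check: trace L = sum of degrees = 4 = 1·1 + 3.)
Laplacian eigenvalues (increasing order): [0.0, 1.0, 3.0]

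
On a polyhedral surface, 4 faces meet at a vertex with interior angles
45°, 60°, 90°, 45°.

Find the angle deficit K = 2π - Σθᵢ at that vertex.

Sum of angles = 240°. K = 360° - 240° = 120° = 2π/3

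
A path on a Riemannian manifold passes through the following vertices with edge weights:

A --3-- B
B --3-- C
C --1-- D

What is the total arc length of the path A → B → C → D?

Arc length = 3 + 3 + 1 = 7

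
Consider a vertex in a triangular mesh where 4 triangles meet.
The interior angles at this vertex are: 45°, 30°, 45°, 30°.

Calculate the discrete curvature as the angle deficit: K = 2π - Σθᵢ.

Sum of angles = 150°. K = 360° - 150° = 210° = 7π/6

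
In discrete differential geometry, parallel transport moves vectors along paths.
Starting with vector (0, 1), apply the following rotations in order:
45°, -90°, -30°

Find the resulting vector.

Total rotation: 45° + (-90°) + (-30°) = -75°. Final vector: (0.9659, 0.2588)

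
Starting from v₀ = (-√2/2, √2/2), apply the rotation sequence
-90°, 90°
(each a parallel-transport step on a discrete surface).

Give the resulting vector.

Total rotation: (-90°) + 90° = 0°. Final vector: (-0.7071, 0.7071)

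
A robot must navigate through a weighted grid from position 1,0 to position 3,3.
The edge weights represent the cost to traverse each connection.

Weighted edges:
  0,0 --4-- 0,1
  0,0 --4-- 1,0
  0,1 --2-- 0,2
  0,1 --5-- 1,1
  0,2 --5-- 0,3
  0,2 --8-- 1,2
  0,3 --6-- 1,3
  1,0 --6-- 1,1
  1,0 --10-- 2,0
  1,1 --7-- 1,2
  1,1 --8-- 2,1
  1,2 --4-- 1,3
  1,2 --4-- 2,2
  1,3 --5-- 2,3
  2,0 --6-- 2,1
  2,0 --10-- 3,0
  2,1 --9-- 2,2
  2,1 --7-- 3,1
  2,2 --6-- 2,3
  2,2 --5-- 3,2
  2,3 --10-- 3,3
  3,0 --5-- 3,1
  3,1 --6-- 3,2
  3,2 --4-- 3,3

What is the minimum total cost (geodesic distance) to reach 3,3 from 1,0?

Shortest path: 1,0 → 1,1 → 1,2 → 2,2 → 3,2 → 3,3, total weight = 26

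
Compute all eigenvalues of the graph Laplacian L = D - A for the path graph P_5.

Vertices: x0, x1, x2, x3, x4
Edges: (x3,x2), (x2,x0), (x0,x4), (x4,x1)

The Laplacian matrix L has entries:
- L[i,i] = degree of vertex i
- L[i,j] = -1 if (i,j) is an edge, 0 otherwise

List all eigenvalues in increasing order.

The path graph P_n has Laplacian eigenvalues λ_k = 2 − 2cos(kπ/n), k = 0, 1, …, n−1. Here n = 5:
k=0: 2 − 2cos(0) = 0.0; k=1: 2 − 2cos(π/5) = 0.382; k=2: 2 − 2cos(2π/5) = 1.382; k=3: 2 − 2cos(3π/5) = 2.618; k=4: 2 − 2cos(4π/5) = 3.618.
Laplacian eigenvalues (increasing order): [0.0, 0.382, 1.382, 2.618, 3.618]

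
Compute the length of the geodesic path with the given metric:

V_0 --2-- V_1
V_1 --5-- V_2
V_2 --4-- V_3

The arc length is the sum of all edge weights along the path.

Arc length = 2 + 5 + 4 = 11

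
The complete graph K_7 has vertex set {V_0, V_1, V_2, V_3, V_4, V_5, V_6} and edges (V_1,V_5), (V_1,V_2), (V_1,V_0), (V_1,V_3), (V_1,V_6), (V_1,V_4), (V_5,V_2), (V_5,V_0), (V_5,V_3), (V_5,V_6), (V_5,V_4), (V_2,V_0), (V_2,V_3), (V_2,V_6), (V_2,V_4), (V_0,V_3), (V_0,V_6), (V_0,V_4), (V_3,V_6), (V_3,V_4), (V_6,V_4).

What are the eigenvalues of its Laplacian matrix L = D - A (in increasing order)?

For the complete graph K_n, L = nI − J (J = all-ones matrix). J has eigenvalues n (once, eigenvector 𝟙) and 0 (multiplicity n−1), so L has eigenvalues 0 (once) and n (multiplicity n−1). Here n = 7: eigenvalue 0 once and 7 with multiplicity 6.
Laplacian eigenvalues (increasing order): [0.0, 7.0, 7.0, 7.0, 7.0, 7.0, 7.0]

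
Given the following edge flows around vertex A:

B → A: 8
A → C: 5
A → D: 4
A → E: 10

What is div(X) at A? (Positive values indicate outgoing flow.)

Divergence = sum of outgoing flows = (-8) + 5 + 4 + 10 = 11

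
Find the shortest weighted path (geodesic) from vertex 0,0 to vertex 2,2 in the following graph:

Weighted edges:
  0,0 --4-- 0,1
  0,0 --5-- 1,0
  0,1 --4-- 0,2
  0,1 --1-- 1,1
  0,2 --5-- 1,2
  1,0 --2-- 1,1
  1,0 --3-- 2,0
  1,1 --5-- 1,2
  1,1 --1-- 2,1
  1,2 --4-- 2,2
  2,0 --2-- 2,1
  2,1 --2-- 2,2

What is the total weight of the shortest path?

Shortest path: 0,0 → 0,1 → 1,1 → 2,1 → 2,2, total weight = 8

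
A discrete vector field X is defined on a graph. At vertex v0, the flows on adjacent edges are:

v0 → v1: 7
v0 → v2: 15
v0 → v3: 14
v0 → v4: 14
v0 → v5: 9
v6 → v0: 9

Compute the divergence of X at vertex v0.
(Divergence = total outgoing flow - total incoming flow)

Divergence = sum of outgoing flows = 7 + 15 + 14 + 14 + 9 + (-9) = 50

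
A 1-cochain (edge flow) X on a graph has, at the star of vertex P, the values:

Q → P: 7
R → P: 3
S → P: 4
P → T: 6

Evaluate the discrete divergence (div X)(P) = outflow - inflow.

Divergence = sum of outgoing flows = (-7) + (-3) + (-4) + 6 = -8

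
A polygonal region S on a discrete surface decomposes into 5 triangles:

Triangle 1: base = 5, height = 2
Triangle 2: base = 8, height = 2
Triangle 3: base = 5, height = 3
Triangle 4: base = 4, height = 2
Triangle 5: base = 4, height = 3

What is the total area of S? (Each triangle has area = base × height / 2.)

(1/2)×5×2 + (1/2)×8×2 + (1/2)×5×3 + (1/2)×4×2 + (1/2)×4×3 = 30.5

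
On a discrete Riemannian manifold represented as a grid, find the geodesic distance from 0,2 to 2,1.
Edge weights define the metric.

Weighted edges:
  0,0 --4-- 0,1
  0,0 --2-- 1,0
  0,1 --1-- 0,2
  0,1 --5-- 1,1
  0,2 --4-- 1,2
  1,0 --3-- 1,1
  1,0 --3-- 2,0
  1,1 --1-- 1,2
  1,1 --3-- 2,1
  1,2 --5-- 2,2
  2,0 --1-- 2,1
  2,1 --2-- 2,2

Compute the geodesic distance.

Shortest path: 0,2 → 1,2 → 1,1 → 2,1, total weight = 8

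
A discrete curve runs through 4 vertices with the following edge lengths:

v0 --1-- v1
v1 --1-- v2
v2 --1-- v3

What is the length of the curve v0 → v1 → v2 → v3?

Arc length = 1 + 1 + 1 = 3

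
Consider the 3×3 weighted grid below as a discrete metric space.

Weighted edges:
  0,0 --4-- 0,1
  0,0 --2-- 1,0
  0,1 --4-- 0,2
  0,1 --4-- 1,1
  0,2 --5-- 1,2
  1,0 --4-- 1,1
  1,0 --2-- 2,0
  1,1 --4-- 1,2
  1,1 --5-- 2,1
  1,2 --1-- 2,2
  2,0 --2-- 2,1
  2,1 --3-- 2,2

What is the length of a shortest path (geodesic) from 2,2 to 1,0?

Shortest path: 2,2 → 2,1 → 2,0 → 1,0, total weight = 7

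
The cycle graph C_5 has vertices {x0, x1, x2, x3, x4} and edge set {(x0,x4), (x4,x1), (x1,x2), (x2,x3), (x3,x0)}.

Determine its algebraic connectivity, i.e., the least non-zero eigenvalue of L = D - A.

The cycle graph C_n has Laplacian eigenvalues λ_k = 2 − 2cos(2πk/n), k = 0, 1, …, n−1. Here n = 5:
k=0: 2 − 2cos(0) = 0.0; k=1: 2 − 2cos(2π/5) = 1.382; k=2: 2 − 2cos(4π/5) = 3.618; k=3: 2 − 2cos(6π/5) = 3.618; k=4: 2 − 2cos(8π/5) = 1.382.
Laplacian eigenvalues: [0.0, 1.382, 1.382, 3.618, 3.618]. Algebraic connectivity (smallest non-zero eigenvalue) = 1.382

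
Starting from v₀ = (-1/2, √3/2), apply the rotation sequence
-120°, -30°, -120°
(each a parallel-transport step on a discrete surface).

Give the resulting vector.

Total rotation: (-120°) + (-30°) + (-120°) = -270° ≡ 90° (mod 360°). Final vector: (-0.8660, -0.5000)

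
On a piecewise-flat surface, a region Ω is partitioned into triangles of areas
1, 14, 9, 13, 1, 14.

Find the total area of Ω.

1 + 14 + 9 + 13 + 1 + 14 = 52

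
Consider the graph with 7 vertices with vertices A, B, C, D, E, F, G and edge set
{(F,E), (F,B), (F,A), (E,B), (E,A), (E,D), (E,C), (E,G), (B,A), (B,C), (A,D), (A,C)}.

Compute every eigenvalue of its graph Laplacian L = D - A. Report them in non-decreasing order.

Degrees: deg(A) = 5, deg(B) = 4, deg(C) = 3, deg(D) = 2, deg(E) = 6, deg(F) = 3, deg(G) = 1.
L = D − A with rows/columns ordered (A, B, C, D, E, F, G):
  [ 5, -1, -1, -1, -1, -1,  0]
  [-1,  4, -1,  0, -1, -1,  0]
  [-1, -1,  3,  0, -1,  0,  0]
  [-1,  0,  0,  2, -1,  0,  0]
  [-1, -1, -1, -1,  6, -1, -1]
  [-1, -1,  0,  0, -1,  3,  0]
  [ 0,  0,  0,  0, -1,  0,  1]
Characteristic polynomial: det(λI − L) = λ(λ − 1)(λ − 2)(λ − 3)(λ − 5)(λ − 6)(λ − 7).
Roots: λ = 0; (λ − 1) = 0 ⇒ λ = 1; (λ − 2) = 0 ⇒ λ = 2; (λ − 3) = 0 ⇒ λ = 3; (λ − 5) = 0 ⇒ λ = 5; (λ − 6) = 0 ⇒ λ = 6; (λ − 7) = 0 ⇒ λ = 7.
(Check: the roots sum (with multiplicity) to 24, matching trace L = Σdeg = 2·12 = 24.)
Laplacian eigenvalues (increasing order): [0.0, 1.0, 2.0, 3.0, 5.0, 6.0, 7.0]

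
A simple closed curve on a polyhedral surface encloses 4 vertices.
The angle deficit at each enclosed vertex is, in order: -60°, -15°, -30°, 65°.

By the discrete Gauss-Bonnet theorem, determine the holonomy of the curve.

Holonomy = total enclosed curvature = (-60°) + (-15°) + (-30°) + 65° = -40°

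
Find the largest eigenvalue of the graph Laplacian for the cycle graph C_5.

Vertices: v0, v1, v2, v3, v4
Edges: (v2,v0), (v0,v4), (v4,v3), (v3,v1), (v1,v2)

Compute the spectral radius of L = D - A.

The cycle graph C_n has Laplacian eigenvalues λ_k = 2 − 2cos(2πk/n), k = 0, 1, …, n−1. Here n = 5:
k=0: 2 − 2cos(0) = 0.0; k=1: 2 − 2cos(2π/5) = 1.382; k=2: 2 − 2cos(4π/5) = 3.618; k=3: 2 − 2cos(6π/5) = 3.618; k=4: 2 − 2cos(8π/5) = 1.382.
Laplacian eigenvalues: [0.0, 1.382, 1.382, 3.618, 3.618]. Largest eigenvalue (spectral radius) = 3.618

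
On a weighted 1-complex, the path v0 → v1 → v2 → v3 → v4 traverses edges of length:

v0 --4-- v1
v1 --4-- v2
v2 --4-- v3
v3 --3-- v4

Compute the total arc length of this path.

Arc length = 4 + 4 + 4 + 3 = 15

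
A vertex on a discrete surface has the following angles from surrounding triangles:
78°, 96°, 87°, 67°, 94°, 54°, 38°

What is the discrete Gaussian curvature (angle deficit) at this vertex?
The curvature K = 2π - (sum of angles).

Sum of angles = 514°. K = 360° - 514° = -154° = -77π/90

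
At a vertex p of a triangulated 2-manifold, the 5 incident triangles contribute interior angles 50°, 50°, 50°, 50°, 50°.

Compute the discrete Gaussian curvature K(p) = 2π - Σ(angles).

Sum of angles = 250°. K = 360° - 250° = 110°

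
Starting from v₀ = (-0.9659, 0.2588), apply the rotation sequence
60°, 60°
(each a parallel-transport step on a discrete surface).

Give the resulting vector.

Total rotation: 60° + 60° = 120°. Final vector: (0.2588, -0.9659)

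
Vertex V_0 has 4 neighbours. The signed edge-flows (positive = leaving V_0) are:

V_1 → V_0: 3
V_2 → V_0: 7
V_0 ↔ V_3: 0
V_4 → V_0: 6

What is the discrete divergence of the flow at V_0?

Divergence = sum of outgoing flows = (-3) + (-7) + 0 + (-6) = -16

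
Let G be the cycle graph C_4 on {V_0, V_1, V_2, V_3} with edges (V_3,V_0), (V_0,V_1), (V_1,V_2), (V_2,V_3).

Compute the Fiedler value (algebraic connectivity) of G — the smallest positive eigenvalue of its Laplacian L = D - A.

The cycle graph C_n has Laplacian eigenvalues λ_k = 2 − 2cos(2πk/n), k = 0, 1, …, n−1. Here n = 4:
k=0: 2 − 2cos(0) = 0.0; k=1: 2 − 2cos(π/2) = 2.0; k=2: 2 − 2cos(π) = 4.0; k=3: 2 − 2cos(3π/2) = 2.0.
Laplacian eigenvalues: [0.0, 2.0, 2.0, 4.0]. Algebraic connectivity (smallest non-zero eigenvalue) = 2.0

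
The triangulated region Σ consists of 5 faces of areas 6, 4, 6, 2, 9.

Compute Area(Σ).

6 + 4 + 6 + 2 + 9 = 27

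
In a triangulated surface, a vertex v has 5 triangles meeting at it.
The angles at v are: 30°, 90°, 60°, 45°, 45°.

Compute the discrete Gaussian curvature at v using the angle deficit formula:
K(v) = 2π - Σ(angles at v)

Sum of angles = 270°. K = 360° - 270° = 90°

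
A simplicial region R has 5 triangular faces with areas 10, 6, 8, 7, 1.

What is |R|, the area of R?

10 + 6 + 8 + 7 + 1 = 32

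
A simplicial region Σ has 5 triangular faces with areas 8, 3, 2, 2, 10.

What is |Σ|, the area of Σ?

8 + 3 + 2 + 2 + 10 = 25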